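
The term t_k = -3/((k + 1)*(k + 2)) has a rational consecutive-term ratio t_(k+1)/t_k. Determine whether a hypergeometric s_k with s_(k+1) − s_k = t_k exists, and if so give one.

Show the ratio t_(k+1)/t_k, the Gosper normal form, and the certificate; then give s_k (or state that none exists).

t_(k+1)/t_k = (k + 1)/(k + 3).
Take A(k)=k + 1, B(k)=k + 3, C(k)=1.
Need (k + 1)·f(k+1) − (k + 2)·f(k) = 1.
d = 1 from the (1,1,0) case.
Match coefficients ⇒ f(k) = k.
So s_k = (B(k−1)f/C)·t_k = (k*(k + 2))·t_k = -3*k/(k + 1).
s_(k+1) − s_k = -3/(k**2 + 3*k + 2) = t_k.

s_k = -3*k/(k + 1)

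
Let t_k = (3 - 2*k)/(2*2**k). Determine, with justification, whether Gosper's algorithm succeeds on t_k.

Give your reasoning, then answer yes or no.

Yes. s_k = (2*k - 1)/2**k.

Step 1: r(k) = (2*k - 1)/(2*(2*k - 3)).
Normal form (A,B,C) = (1/2, 1, k - 3/2).
Set up (1/2)·f(k+1) − (1)·f(k) − (k - 3/2) = 0.
Bound: deg f ≤ 1.
Solve for f: f(k) = 1 - 2*k (degree 1 ≤ 1).
Then R = B(k−1)f/C = -2*(2*k - 1)/(2*k - 3), so s_k = R(k)·t_k = (2*k - 1)/2**k.
s_(k+1) − s_k = (3 - 2*k)/(2*2**k) = t_k.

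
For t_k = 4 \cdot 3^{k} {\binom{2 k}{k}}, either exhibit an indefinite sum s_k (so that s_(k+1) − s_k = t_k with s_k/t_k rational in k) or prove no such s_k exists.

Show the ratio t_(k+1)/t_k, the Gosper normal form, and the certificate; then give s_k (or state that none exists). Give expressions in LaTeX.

Compute t_(k+1)/t_k: get 6*(2*k + 1)/(k + 1).
Take A(k)=12*k + 6, B(k)=k + 1, C(k)=1.
Set up (12*k + 6)·f(k+1) − (k)·f(k) − (1) = 0.
From deg A=1, deg B=1, deg C=0: d=-1.
Negative degree bound (-1): no f exists, t_k not Gosper-summable.

none (Gosper's algorithm certifies no s_k)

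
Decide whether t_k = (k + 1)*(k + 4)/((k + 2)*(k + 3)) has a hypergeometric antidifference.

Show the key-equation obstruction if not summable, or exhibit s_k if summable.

Compute t_(k+1)/t_k: get (k + 2)**2*(k + 5)/((k + 1)*(k + 4)**2).
So A=k + 2 and B=k + 4, with C=k**2 + 5*k + 4.
Set up (k + 2)·f(k+1) − (k + 3)·f(k) − (k**2 + 5*k + 4) = 0.
d = 2 from the (1,1,2) case.
Solving with deg f ≤ 2: f(k) = k*(k + 1).
Certificate R = B(k−1)f/C = k*(k + 3)/(k + 4) gives s_k = k*(k + 1)/(k + 2).
s_(k+1) − s_k = (k**2 + 5*k + 4)/(k**2 + 5*k + 6) = t_k.

Yes. s_k = k*(k + 1)/(k + 2).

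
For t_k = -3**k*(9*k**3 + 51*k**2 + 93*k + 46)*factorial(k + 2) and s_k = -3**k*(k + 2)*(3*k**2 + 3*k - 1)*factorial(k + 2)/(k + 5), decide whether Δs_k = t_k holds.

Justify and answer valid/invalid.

Invalid: residual 3**(k + 1)*(9*k**4 + 96*k**3 + 345*k**2 + 508*k + 231)*factorial(k + 2)/((k + 5)*(k + 6)) ≠ 0.

s_(k+1) = -3**(k + 1)*(k + 3)*(3*k**2 + 9*k + 5)*factorial(k + 3)/(k + 6)
s_(k+1) − s_k = -3**k*(9*k**5 + 123*k**4 + 636*k**3 + 1564*k**2 + 1772*k + 687)*factorial(k + 2)/((k + 5)*(k + 6))
(s_(k+1) − s_k) − t_k = 3**(k + 1)*(9*k**4 + 96*k**3 + 345*k**2 + 508*k + 231)*factorial(k + 2)/((k + 5)*(k + 6))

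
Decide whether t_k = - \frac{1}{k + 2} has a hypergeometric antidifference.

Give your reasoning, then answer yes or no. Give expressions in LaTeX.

Step 1: r(k) = (k + 2)/(k + 3).
Factor: A=k + 2; B=k + 3; C=1.
Key eq: (k + 2)·f(k+1) = (k + 2)·f(k) + (1).
Bound: deg f ≤ 0.
Write f(k) = c0. Then LHS − RHS = -1, requiring -1 = 0: contradictory. No certificate.

No. Not Gosper-summable.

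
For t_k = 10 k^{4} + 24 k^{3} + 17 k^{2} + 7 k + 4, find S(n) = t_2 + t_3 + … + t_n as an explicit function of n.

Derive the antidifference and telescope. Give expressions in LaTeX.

Compute t_(k+1)/t_k: get (10*k**4 + 64*k**3 + 149*k**2 + 153*k + 62)/(10*k**4 + 24*k**3 + 17*k**2 + 7*k + 4).
Factor: A=1; B=1; C=k**4 + 12*k**3/5 + 17*k**2/10 + 7*k/10 + 2/5.
Set up (1)·f(k+1) − (1)·f(k) − (k**4 + 12*k**3/5 + 17*k**2/10 + 7*k/10 + 2/5) = 0.
Bound: deg f ≤ 5.
Coefficient equations give f(k) = k*(k + 1)*(2*k**3 - k**2 - 2*k + 3)/10.
R(k) = B(k−1)·f(k)/C(k) = k*(2*k**3 - k**2 - 2*k + 3)/(10*k**3 + 14*k**2 + 3*k + 4); s_k = R·t_k = k*(2*k**4 + k**3 - 3*k**2 + k + 3).
s_(k+1) − s_k = 10*k**4 + 24*k**3 + 17*k**2 + 7*k + 4 = t_k.
Σ_(k=2)^n t_k = s_(n+1) − s_(2) = (2*n**5 + 11*n**4 + 21*n**3 + 18*n**2 + 10*n + 4) − (66), i.e. 2*n**5 + 11*n**4 + 21*n**3 + 18*n**2 + 10*n - 62.

S(n) = 2 n^{5} + 11 n^{4} + 21 n^{3} + 18 n^{2} + 10 n - 62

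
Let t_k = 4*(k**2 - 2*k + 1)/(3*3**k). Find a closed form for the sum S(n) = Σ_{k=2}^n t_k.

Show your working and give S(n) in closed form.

S(n) = 2*3**(-n - 1)*(3**n - n**2 - n - 1)

Compute t_(k+1)/t_k: get k**2/(3*(k**2 - 2*k + 1)).
A = 1/3, B = 1, C = k**2 - 2*k + 1.
f must satisfy (1/3)·f(k+1) − (1)·f(k) = k**2 - 2*k + 1.
Degrees (0,0,2) ⇒ d ≤ 2.
Coefficient equations give f(k) = -3*(k**2 - k + 1)/2.
So s_k = (B(k−1)f/C)·t_k = (-3*(k**2 - k + 1)/(2*(k - 1)**2))·t_k = 2*(-k**2 + k - 1)/3**k.
Δs = 4*(k**2 - 2*k + 1)/(3*3**k), as required.
Evaluate: s_(n+1) = 2*3**(-n - 1)*(-n**2 - n - 1); subtract s_(2) = -2/3 ⇒ S(n) = 2*3**(-n - 1)*(3**n - n**2 - n - 1).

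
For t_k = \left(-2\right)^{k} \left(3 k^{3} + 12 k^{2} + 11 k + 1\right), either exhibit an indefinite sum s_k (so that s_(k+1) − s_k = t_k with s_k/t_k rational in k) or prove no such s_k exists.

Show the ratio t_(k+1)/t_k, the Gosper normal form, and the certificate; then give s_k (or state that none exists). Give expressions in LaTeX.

t_(k+1)/t_k = 2*(-3*k**3 - 21*k**2 - 44*k - 27)/(3*k**3 + 12*k**2 + 11*k + 1).
So A=-2 and B=1, with C=k**3 + 4*k**2 + 11*k/3 + 1/3.
Key eq: (-2)·f(k+1) = (1)·f(k) + (k**3 + 4*k**2 + 11*k/3 + 1/3).
Bound: deg f ≤ 3.
Solving with deg f ≤ 3: f(k) = -(k**3 + 2*k**2 - k - 1)/3.
R(k) = B(k−1)·f(k)/C(k) = -(k**3 + 2*k**2 - k - 1)/(3*k**3 + 12*k**2 + 11*k + 1); s_k = R·t_k = (-2)**k*(-k**3 - 2*k**2 + k + 1).
s_(k+1) − s_k = (-2)**k*(3*k**3 + 12*k**2 + 11*k + 1) = t_k.

s_k = \left(-2\right)^{k} \left(- k^{3} - 2 k^{2} + k + 1\right)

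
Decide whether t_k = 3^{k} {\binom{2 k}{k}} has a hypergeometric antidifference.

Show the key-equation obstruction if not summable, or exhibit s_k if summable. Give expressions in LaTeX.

No — t_k has no hypergeometric antidifference.

Compute t_(k+1)/t_k: get 6*(2*k + 1)/(k + 1).
So A=12*k + 6 and B=k + 1, with C=1.
Set up (12*k + 6)·f(k+1) − (k)·f(k) − (1) = 0.
Degrees (1,1,0) ⇒ d ≤ -1.
Negative degree bound (-1): no f exists, t_k not Gosper-summable.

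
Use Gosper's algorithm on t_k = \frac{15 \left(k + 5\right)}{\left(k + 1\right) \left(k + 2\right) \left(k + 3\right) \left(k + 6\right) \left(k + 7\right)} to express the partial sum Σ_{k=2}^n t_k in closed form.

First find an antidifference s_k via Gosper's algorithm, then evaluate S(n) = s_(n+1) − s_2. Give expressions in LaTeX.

Compute t_(k+1)/t_k: get (k + 1)*(k + 6)**2/((k + 4)*(k + 5)*(k + 8)).
A = k + 1, B = k + 8, C = k**3 + 14*k**2 + 65*k + 100.
Solve (k + 1)·f(k+1) − (k + 7)·f(k) = k**3 + 14*k**2 + 65*k + 100.
Bound: deg f ≤ 6.
Match coefficients ⇒ f(k) = k*(k + 3)*(k + 4)**2*(k + 5)**2/36.
So s_k = (B(k−1)f/C)·t_k = (k*(k + 3)*(k + 4)*(k + 7)/36)·t_k = 5*k*(k**2 + 9*k + 20)/(12*(k**3 + 9*k**2 + 20*k + 12)).
Check: Δs_k = 15*(k + 5)/(k**5 + 19*k**4 + 131*k**3 + 401*k**2 + 540*k + 252). ✓
Telescope: S(n) = s_(n+1) − s_(2) = 5*(n**3 + 12*n**2 + 41*n + 30)/(12*(n**3 + 12*n**2 + 41*n + 42)) − (35/96) = 5*(n**3 + 12*n**2 + 41*n - 54)/(96*(n**3 + 12*n**2 + 41*n + 42)).

S(n) = \frac{5 \left(n^{3} + 12 n^{2} + 41 n - 54\right)}{96 \left(n^{3} + 12 n^{2} + 41 n + 42\right)}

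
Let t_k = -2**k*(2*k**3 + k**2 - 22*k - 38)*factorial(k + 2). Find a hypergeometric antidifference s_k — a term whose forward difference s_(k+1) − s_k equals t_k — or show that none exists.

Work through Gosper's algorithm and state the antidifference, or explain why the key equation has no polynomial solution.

Compute t_(k+1)/t_k: get 2*(2*k**4 + 13*k**3 + 7*k**2 - 99*k - 171)/(2*k**3 + k**2 - 22*k - 38).
A = 2*k + 6, B = 1, C = k**3 + k**2/2 - 11*k - 19.
Key eq: (2*k + 6)·f(k+1) = (1)·f(k) + (k**3 + k**2/2 - 11*k - 19).
Bound: deg f ≤ 2.
Coefficient equations give f(k) = (k**2 - 4*k - 4)/2.
Get s_k = R·t_k = 2**k*(-k**2 + 4*k + 4)*factorial(k + 2) with R(k) = B(k−1)f(k)/C(k) = (k**2 - 4*k - 4)/(2*k**3 + k**2 - 22*k - 38).
Check: Δs_k = -2**k*(2*k**3 + k**2 - 22*k - 38)*factorial(k + 2). ✓

s_k = 2**k*(-k**2 + 4*k + 4)*factorial(k + 2)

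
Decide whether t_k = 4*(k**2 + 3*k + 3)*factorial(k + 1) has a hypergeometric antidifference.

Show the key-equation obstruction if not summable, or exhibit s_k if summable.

The ratio is (k + 2)*(3*k + (k + 1)**2 + 6)/(k**2 + 3*k + 3).
Take A(k)=k + 2, B(k)=1, C(k)=k**2 + 3*k + 3.
Set up (k + 2)·f(k+1) − (1)·f(k) − (k**2 + 3*k + 3) = 0.
d = 1 from the (1,0,2) case.
Solving with deg f ≤ 1: f(k) = k + 1.
Then R = B(k−1)f/C = (k + 1)/(k**2 + 3*k + 3), so s_k = R(k)·t_k = 4*(k + 1)*factorial(k + 1).
Check: Δs_k = 4*(k**2 + 3*k + 3)*factorial(k + 1). ✓

Yes. s_k = 4*(k + 1)*factorial(k + 1).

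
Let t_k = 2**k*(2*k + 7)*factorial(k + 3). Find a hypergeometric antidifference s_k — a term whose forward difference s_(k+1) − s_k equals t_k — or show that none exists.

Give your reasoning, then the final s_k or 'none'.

Ratio r(k) = 2*(k + 4)*(2*k + 9)/(2*k + 7).
So A=2*k + 8 and B=1, with C=k + 7/2.
Set up (2*k + 8)·f(k+1) − (1)·f(k) − (k + 7/2) = 0.
Degrees (1,0,1) ⇒ d ≤ 0.
Coefficient equations give f(k) = 1/2.
Then R = B(k−1)f/C = 1/(2*k + 7), so s_k = R(k)·t_k = 2**k*factorial(k + 3).
Check: Δs_k = 2**k*(2*k + 7)*factorial(k + 3). ✓

s_k = 2**k*factorial(k + 3)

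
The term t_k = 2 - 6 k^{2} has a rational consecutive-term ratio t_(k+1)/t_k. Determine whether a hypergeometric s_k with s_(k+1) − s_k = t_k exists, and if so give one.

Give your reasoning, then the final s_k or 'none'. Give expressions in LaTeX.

s_k = k \left(- 2 k^{2} + 3 k + 1\right)

Compute t_(k+1)/t_k: get (3*(k + 1)**2 - 1)/(3*k**2 - 1).
Normal form (A,B,C) = (1, 1, k**2 - 1/3).
Need (1)·f(k+1) − (1)·f(k) = k**2 - 1/3.
From deg A=0, deg B=0, deg C=2: d=3.
A polynomial solution: f(k) = k*(2*k**2 - 3*k - 1)/6.
R(k) = B(k−1)·f(k)/C(k) = k*(2*k**2 - 3*k - 1)/(2*(3*k**2 - 1)); s_k = R·t_k = k*(-2*k**2 + 3*k + 1).
Δs = 2 - 6*k**2, as required.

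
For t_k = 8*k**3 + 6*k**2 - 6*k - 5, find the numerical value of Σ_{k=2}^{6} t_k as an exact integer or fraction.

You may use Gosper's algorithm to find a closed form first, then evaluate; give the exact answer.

Σ = 3915

t_(k+1)/t_k = (8*k**3 + 30*k**2 + 30*k + 3)/(8*k**3 + 6*k**2 - 6*k - 5).
A = 1, B = 1, C = k**3 + 3*k**2/4 - 3*k/4 - 5/8.
Solve (1)·f(k+1) − (1)·f(k) = k**3 + 3*k**2/4 - 3*k/4 - 5/8.
deg f ≤ 4 (via 0,0,3).
Coefficient equations give f(k) = k*(2*k**3 - 2*k**2 - 4*k - 1)/8.
Certificate R = B(k−1)f/C = k*(2*k**3 - 2*k**2 - 4*k - 1)/(8*k**3 + 6*k**2 - 6*k - 5) gives s_k = k*(2*k**3 - 2*k**2 - 4*k - 1).
Check: Δs_k = 8*k**3 + 6*k**2 - 6*k - 5. ✓
Σ_(k=2)^(6) t_k = s_(7) − s_(2) = 3913 − (-2) = 3915.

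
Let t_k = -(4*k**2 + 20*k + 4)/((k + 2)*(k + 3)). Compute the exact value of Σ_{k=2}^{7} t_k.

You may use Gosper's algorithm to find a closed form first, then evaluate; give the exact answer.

Σ = -21

Step 1: r(k) = (k + 2)*(5*k + (k + 1)**2 + 6)/((k + 4)*(k**2 + 5*k + 1)).
So A=k + 2 and B=k + 4, with C=k**2 + 5*k + 1.
Set up (k + 2)·f(k+1) − (k + 3)·f(k) − (k**2 + 5*k + 1) = 0.
Degrees (1,1,2) ⇒ d ≤ 2.
A polynomial solution: f(k) = k*(2*k - 1)/2.
Get s_k = R·t_k = 2*k*(1 - 2*k)/(k + 2) with R(k) = B(k−1)f(k)/C(k) = k*(k + 3)*(2*k - 1)/(2*(k**2 + 5*k + 1)).
Verify: 4*(-k**2 - 5*k - 1)/(k**2 + 5*k + 6) matches t_k.
Telescoping: Σ = s_(8) − s_(2) = -24 − (-3) = -21.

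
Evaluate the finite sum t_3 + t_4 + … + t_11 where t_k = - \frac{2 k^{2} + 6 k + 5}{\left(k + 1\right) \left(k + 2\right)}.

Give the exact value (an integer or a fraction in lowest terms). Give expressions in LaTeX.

Σ = -945/52

Ratio r(k) = (k + 1)*(6*k + 2*(k + 1)**2 + 11)/((k + 3)*(2*k**2 + 6*k + 5)).
Take A(k)=k + 1, B(k)=k + 3, C(k)=k**2 + 3*k + 5/2.
Solve (k + 1)·f(k+1) − (k + 2)·f(k) = k**2 + 3*k + 5/2.
deg f ≤ 2 (via 1,1,2).
Coefficient equations give f(k) = k*(2*k + 3)/2.
Get s_k = R·t_k = k*(-2*k - 3)/(k + 1) with R(k) = B(k−1)f(k)/C(k) = k*(k + 2)*(2*k + 3)/(2*k**2 + 6*k + 5).
Δs = (-2*k**2 - 6*k - 5)/(k**2 + 3*k + 2), as required.
Sum = s_(12) − s_(3); s_(12) = -324/13, s_(3) = -27/4 ⇒ -945/52.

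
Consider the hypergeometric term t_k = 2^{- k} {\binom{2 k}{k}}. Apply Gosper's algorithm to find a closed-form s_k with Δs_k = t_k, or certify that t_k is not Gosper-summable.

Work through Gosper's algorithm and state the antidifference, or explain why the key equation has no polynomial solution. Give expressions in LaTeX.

not Gosper-summable; s_k does not exist

Ratio r(k) = (2*k + 1)/(k + 1).
A = 2*k + 1, B = k + 1, C = 1.
Key eq: (2*k + 1)·f(k+1) = (k)·f(k) + (1).
d = -1 from the (1,1,0) case.
deg f ≤ -1 is impossible — no certificate.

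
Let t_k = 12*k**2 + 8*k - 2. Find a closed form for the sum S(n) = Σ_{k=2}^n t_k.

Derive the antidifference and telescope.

Step 1: r(k) = (6*k**2 + 16*k + 9)/(6*k**2 + 4*k - 1).
Normal form (A,B,C) = (1, 1, k**2 + 2*k/3 - 1/6).
f must satisfy (1)·f(k+1) − (1)·f(k) = k**2 + 2*k/3 - 1/6.
From deg A=0, deg B=0, deg C=2: d=3.
Solving with deg f ≤ 3: f(k) = k*(2*k**2 - k - 2)/6.
Then R = B(k−1)f/C = k*(2*k**2 - k - 2)/(6*k**2 + 4*k - 1), so s_k = R(k)·t_k = 2*k*(2*k**2 - k - 2).
s_(k+1) − s_k = 12*k**2 + 8*k - 2 = t_k.
s_(n+1) = 4*n**3 + 10*n**2 + 4*n - 2 and s_(2) = 16, so S(n) = 4*n**3 + 10*n**2 + 4*n - 18.

S(n) = 4*n**3 + 10*n**2 + 4*n - 18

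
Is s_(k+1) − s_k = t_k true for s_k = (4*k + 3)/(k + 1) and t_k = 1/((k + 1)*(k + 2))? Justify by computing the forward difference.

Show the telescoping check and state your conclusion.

Valid — Δs_k = t_k.

s_(k+1) = (4*k + 7)/(k + 2)
s_(k+1) − s_k = 1/(k**2 + 3*k + 2)
(s_(k+1) − s_k) − t_k = 0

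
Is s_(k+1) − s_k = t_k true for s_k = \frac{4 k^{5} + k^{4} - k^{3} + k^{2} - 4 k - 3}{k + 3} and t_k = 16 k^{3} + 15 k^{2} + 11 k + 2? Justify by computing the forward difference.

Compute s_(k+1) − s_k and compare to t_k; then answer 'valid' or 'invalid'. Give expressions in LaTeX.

Invalid: residual \frac{6 \left(- 4 k^{4} - 22 k^{3} - 18 k^{2} - 12 k - 3\right)}{k^{2} + 7 k + 12} ≠ 0.

s_(k+1) = (4*k**5 + 21*k**4 + 43*k**3 + 44*k**2 + 19*k - 2)/(k + 4)
s_(k+1) − s_k = (16*k**5 + 103*k**4 + 176*k**3 + 151*k**2 + 74*k + 6)/(k**2 + 7*k + 12)
(s_(k+1) − s_k) − t_k = 6*(-4*k**4 - 22*k**3 - 18*k**2 - 12*k - 3)/(k**2 + 7*k + 12)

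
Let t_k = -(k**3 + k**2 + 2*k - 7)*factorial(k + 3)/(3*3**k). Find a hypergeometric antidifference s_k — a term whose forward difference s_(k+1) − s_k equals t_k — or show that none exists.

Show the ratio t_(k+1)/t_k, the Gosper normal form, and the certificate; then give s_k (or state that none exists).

Step 1: r(k) = (k + 4)*(2*k + (k + 1)**3 + (k + 1)**2 - 5)/(3*(k**3 + k**2 + 2*k - 7)).
Take A(k)=k/3 + 4/3, B(k)=1, C(k)=k**3 + k**2 + 2*k - 7.
Need (k/3 + 4/3)·f(k+1) − (1)·f(k) = k**3 + k**2 + 2*k - 7.
Bound: deg f ≤ 2.
Match coefficients ⇒ f(k) = 3*(k - 3)*(k + 1).
Certificate R = B(k−1)f/C = 3*(k - 3)*(k + 1)/(k**3 + k**2 + 2*k - 7) gives s_k = -(k - 3)*(k + 1)*factorial(k + 3)/3**k.
Check: Δs_k = -(k**3 + k**2 + 2*k - 7)*factorial(k + 3)/(3*3**k). ✓

s_k = -(k - 3)*(k + 1)*factorial(k + 3)/3**k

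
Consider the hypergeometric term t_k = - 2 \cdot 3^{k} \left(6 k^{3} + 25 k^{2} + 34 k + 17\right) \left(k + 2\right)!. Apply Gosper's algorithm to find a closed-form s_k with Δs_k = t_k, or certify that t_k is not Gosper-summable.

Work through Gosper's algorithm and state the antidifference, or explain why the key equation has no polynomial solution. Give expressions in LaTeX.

s_k = - 2 \cdot 3^{k} \left(2 k^{2} - k + 1\right) \left(k + 2\right)!

The ratio is 3*(6*k**4 + 61*k**3 + 231*k**2 + 388*k + 246)/(6*k**3 + 25*k**2 + 34*k + 17).
Gosper form: A/B · C(k+1)/C(k) with A=3*k + 9, B=1, C=k**3 + 25*k**2/6 + 17*k/3 + 17/6.
Set up (3*k + 9)·f(k+1) − (1)·f(k) − (k**3 + 25*k**2/6 + 17*k/3 + 17/6) = 0.
deg f ≤ 2 (via 1,0,3).
Match coefficients ⇒ f(k) = (2*k**2 - k + 1)/6.
Certificate R = B(k−1)f/C = (2*k**2 - k + 1)/(6*k**3 + 25*k**2 + 34*k + 17) gives s_k = -2*3**k*(2*k**2 - k + 1)*factorial(k + 2).
Δs = -2*3**k*(6*k**3 + 25*k**2 + 34*k + 17)*factorial(k + 2), as required.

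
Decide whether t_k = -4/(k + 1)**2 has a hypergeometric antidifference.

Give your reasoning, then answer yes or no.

No — the linear system for f has no solution.

The ratio is (k + 1)**2/(k + 2)**2.
Take A(k)=k**2 + 2*k + 1, B(k)=k**2 + 4*k + 4, C(k)=1.
Solve (k**2 + 2*k + 1)·f(k+1) − (k**2 + 2*k + 1)·f(k) = 1.
deg f ≤ 0 (via 2,2,0).
Generic f = c0 gives residual -1; -1 = 0 cannot hold, so t_k is not Gosper-summable.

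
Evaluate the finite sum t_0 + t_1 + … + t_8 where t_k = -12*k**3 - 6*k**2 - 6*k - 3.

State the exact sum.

Σ = -17019

r(k) = (4*k**3 + 14*k**2 + 18*k + 9)/(4*k**3 + 2*k**2 + 2*k + 1) after simplifying.
Factor: A=1; B=1; C=k**3 + k**2/2 + k/2 + 1/4.
Key eq: (1)·f(k+1) = (1)·f(k) + (k**3 + k**2/2 + k/2 + 1/4).
Bound: deg f ≤ 4.
Solving with deg f ≤ 4: f(k) = k*(3*k**3 - 4*k**2 + 3*k + 1)/12.
Get s_k = R·t_k = k*(-3*k**3 + 4*k**2 - 3*k - 1) with R(k) = B(k−1)f(k)/C(k) = k*(3*k**3 - 4*k**2 + 3*k + 1)/(3*(2*k + 1)*(2*k**2 + 1)).
s_(k+1) − s_k = -12*k**3 - 6*k**2 - 6*k - 3 = t_k.
Evaluate s at k=9 and k=0: -17019 and 0; difference -17019.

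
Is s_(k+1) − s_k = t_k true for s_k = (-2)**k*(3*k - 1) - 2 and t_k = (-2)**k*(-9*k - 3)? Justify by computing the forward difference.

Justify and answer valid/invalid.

s_(k+1) = -2*(-2)**k*(3*k + 2) - 2
s_(k+1) − s_k = (-2)**k*(-9*k - 3)
(s_(k+1) − s_k) − t_k = 0

valid (s_(k+1) − s_k reduces to t_k)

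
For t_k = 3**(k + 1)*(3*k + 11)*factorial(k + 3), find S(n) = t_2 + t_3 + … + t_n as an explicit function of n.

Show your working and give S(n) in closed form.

S(n) = 9*3**n*factorial(n + 4) - 3240

r(k) = 3*(k + 4)*(3*k + 14)/(3*k + 11) after simplifying.
Gosper form: A/B · C(k+1)/C(k) with A=3*k + 12, B=1, C=k + 11/3.
Solve (3*k + 12)·f(k+1) − (1)·f(k) = k + 11/3.
From deg A=1, deg B=0, deg C=1: d=0.
Coefficient equations give f(k) = 1/3.
Certificate R = B(k−1)f/C = 1/(3*k + 11) gives s_k = 3**(k + 1)*factorial(k + 3).
s_(k+1) − s_k = 3**(k + 1)*(3*k + 11)*factorial(k + 3) = t_k.
Σ_(k=2)^n t_k = s_(n+1) − s_(2) = (3**(n + 2)*factorial(n + 4)) − (3240), i.e. 9*3**n*factorial(n + 4) - 3240.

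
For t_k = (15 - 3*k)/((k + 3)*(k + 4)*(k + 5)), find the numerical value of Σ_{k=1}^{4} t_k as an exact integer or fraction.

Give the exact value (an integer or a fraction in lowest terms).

Σ = 1/6

The ratio is (k - 4)*(k + 3)/((k - 5)*(k + 6)).
Gosper form: A/B · C(k+1)/C(k) with A=k + 3, B=k + 6, C=k - 5.
Key eq: (k + 3)·f(k+1) = (k + 5)·f(k) + (k - 5).
d = 2 from the (1,1,1) case.
Solve for f: f(k) = -k*(k + 19)/12 (degree 2 ≤ 2).
Get s_k = R·t_k = k*(k + 19)/(4*(k + 3)*(k + 4)) with R(k) = B(k−1)f(k)/C(k) = -k*(k + 5)*(k + 19)/(12*(k - 5)).
Check: Δs_k = 3*(5 - k)/(k**3 + 12*k**2 + 47*k + 60). ✓
Telescoping: Σ = s_(5) − s_(1) = 5/12 − (1/4) = 1/6.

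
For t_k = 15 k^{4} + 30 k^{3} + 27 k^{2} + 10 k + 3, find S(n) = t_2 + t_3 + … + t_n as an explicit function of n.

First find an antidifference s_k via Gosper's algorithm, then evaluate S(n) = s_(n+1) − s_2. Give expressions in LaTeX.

r(k) = (15*k**4 + 90*k**3 + 207*k**2 + 214*k + 85)/(15*k**4 + 30*k**3 + 27*k**2 + 10*k + 3) after simplifying.
Normal form (A,B,C) = (1, 1, k**4 + 2*k**3 + 9*k**2/5 + 2*k/3 + 1/5).
Set up (1)·f(k+1) − (1)·f(k) − (k**4 + 2*k**3 + 9*k**2/5 + 2*k/3 + 1/5) = 0.
Bound: deg f ≤ 5.
Solve for f: f(k) = k*(3*k**4 - k**2 - k + 2)/15 (degree 5 ≤ 5).
Get s_k = R·t_k = k*(3*k**4 - k**2 - k + 2) with R(k) = B(k−1)f(k)/C(k) = k*(3*k**4 - k**2 - k + 2)/(15*k**4 + 30*k**3 + 27*k**2 + 10*k + 3).
Δs = 15*k**4 + 30*k**3 + 27*k**2 + 10*k + 3, as required.
Σ_(k=2)^n t_k = s_(n+1) − s_(2) = (3*n**5 + 15*n**4 + 29*n**3 + 26*n**2 + 12*n + 3) − (88), i.e. 3*n**5 + 15*n**4 + 29*n**3 + 26*n**2 + 12*n - 85.

S(n) = 3 n^{5} + 15 n^{4} + 29 n^{3} + 26 n^{2} + 12 n - 85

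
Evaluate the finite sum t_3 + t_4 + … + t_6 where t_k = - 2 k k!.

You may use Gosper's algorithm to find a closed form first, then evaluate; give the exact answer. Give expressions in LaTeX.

Compute t_(k+1)/t_k: get (k + 1)**2/k.
A = k + 1, B = 1, C = k.
f must satisfy (k + 1)·f(k+1) − (1)·f(k) = k.
deg f ≤ 0 (via 1,0,1).
Match coefficients ⇒ f(k) = 1.
Certificate R = B(k−1)f/C = 1/k gives s_k = -2*factorial(k).
Check: Δs_k = -2*k*factorial(k). ✓
Telescoping: Σ = s_(7) − s_(3) = -10080 − (-12) = -10068.

Σ = -10068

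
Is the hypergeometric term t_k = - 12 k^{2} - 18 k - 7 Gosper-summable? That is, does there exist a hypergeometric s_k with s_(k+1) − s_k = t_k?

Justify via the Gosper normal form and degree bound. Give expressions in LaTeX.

Yes. s_k = k^{2} \left(- 4 k - 3\right).

t_(k+1)/t_k = (12*k**2 + 42*k + 37)/(12*k**2 + 18*k + 7).
Gosper form: A/B · C(k+1)/C(k) with A=1, B=1, C=k**2 + 3*k/2 + 7/12.
Set up (1)·f(k+1) − (1)·f(k) − (k**2 + 3*k/2 + 7/12) = 0.
Degrees (0,0,2) ⇒ d ≤ 3.
Coefficient equations give f(k) = k**2*(4*k + 3)/12.
Then R = B(k−1)f/C = k**2*(4*k + 3)/(12*k**2 + 18*k + 7), so s_k = R(k)·t_k = k**2*(-4*k - 3).
Δs = -12*k**2 - 18*k - 7, as required.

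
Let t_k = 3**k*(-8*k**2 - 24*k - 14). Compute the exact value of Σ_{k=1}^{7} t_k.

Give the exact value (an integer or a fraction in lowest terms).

Σ = -1686162

t_(k+1)/t_k = 3*(4*k**2 + 20*k + 23)/(4*k**2 + 12*k + 7).
Take A(k)=3, B(k)=1, C(k)=k**2 + 3*k + 7/4.
Solve (3)·f(k+1) − (1)·f(k) = k**2 + 3*k + 7/4.
deg f ≤ 2 (via 0,0,2).
Match coefficients ⇒ f(k) = (4*k**2 + 1)/8.
Then R = B(k−1)f/C = (4*k**2 + 1)/(2*(4*k**2 + 12*k + 7)), so s_k = R(k)·t_k = 3**k*(-4*k**2 - 1).
s_(k+1) − s_k = 3**k*(-8*k**2 - 24*k - 14) = t_k.
Evaluate s at k=8 and k=1: -1686177 and -15; difference -1686162.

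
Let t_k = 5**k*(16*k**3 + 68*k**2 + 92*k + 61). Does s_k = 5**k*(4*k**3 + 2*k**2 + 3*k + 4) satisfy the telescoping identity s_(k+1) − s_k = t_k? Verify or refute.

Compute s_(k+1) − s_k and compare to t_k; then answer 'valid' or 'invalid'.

s_(k+1) = 5**(k + 1)*(4*k**3 + 14*k**2 + 19*k + 13)
s_(k+1) − s_k = 5**k*(16*k**3 + 68*k**2 + 92*k + 61)
(s_(k+1) − s_k) − t_k = 0

Valid: the claim telescopes to t_k.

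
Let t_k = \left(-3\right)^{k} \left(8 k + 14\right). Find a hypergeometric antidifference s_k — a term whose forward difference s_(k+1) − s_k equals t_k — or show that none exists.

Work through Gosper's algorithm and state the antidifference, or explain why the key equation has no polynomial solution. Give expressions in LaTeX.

t_(k+1)/t_k = 3*(-4*k - 11)/(4*k + 7).
Gosper form: A/B · C(k+1)/C(k) with A=-3, B=1, C=k + 7/4.
Set up (-3)·f(k+1) − (1)·f(k) − (k + 7/4) = 0.
Bound: deg f ≤ 1.
Solving with deg f ≤ 1: f(k) = -(k + 1)/4.
R(k) = B(k−1)·f(k)/C(k) = -(k + 1)/(4*k + 7); s_k = R·t_k = -2*(-3)**k*(k + 1).
Δs = (-3)**k*(8*k + 14), as required.

s_k = - 2 \left(-3\right)^{k} \left(k + 1\right)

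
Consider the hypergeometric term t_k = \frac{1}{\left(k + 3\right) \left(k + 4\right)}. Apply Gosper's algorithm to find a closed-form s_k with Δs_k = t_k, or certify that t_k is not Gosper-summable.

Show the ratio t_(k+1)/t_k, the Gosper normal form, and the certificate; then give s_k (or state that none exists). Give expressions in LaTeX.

s_k = \frac{k}{3 \left(k + 3\right)}

r(k) = (k + 3)/(k + 5) after simplifying.
Gosper form: A/B · C(k+1)/C(k) with A=k + 3, B=k + 5, C=1.
Solve (k + 3)·f(k+1) − (k + 4)·f(k) = 1.
Degrees (1,1,0) ⇒ d ≤ 1.
Match coefficients ⇒ f(k) = k/3.
So s_k = (B(k−1)f/C)·t_k = (k*(k + 4)/3)·t_k = k/(3*(k + 3)).
Check: Δs_k = 1/(k**2 + 7*k + 12). ✓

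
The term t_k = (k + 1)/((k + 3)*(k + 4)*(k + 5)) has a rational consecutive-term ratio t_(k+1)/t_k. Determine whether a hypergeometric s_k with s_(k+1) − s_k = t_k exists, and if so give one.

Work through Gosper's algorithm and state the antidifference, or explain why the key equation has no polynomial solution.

s_k = k*(k + 1)/(6*(k + 3)*(k + 4))

Ratio r(k) = (k + 2)*(k + 3)/((k + 1)*(k + 6)).
Take A(k)=k + 3, B(k)=k + 6, C(k)=k + 1.
Need (k + 3)·f(k+1) − (k + 5)·f(k) = k + 1.
Degrees (1,1,1) ⇒ d ≤ 2.
Match coefficients ⇒ f(k) = k*(k + 1)/6.
Then R = B(k−1)f/C = k*(k + 5)/6, so s_k = R(k)·t_k = k*(k + 1)/(6*(k + 3)*(k + 4)).
s_(k+1) − s_k = (k + 1)/(k**3 + 12*k**2 + 47*k + 60) = t_k.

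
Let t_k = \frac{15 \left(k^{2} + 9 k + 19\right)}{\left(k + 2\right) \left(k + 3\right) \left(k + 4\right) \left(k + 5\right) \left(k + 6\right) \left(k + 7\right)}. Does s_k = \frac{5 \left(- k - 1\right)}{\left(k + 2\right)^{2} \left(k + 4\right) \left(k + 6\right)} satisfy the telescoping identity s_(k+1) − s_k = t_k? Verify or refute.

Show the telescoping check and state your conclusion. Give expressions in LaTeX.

s_(k+1) = 5*(-k - 2)/((k + 3)**2*(k + 5)*(k + 7))
s_(k+1) − s_k = 5*((k + 1)*(k + 3)**2*(k + 5)*(k + 7) - (k + 2)**3*(k + 4)*(k + 6))/((k + 2)**2*(k + 3)**2*(k + 4)*(k + 5)*(k + 6)*(k + 7))
(s_(k+1) − s_k) − t_k = 5*(-4*k**3 - 48*k**2 - 182*k - 219)/(k**8 + 32*k**7 + 436*k**6 + 3302*k**5 + 15199*k**4 + 43538*k**3 + 75804*k**2 + 73368*k + 30240)

Invalid: residual \frac{5 \left(- 4 k^{3} - 48 k^{2} - 182 k - 219\right)}{k^{8} + 32 k^{7} + 436 k^{6} + 3302 k^{5} + 15199 k^{4} + 43538 k^{3} + 75804 k^{2} + 73368 k + 30240} ≠ 0.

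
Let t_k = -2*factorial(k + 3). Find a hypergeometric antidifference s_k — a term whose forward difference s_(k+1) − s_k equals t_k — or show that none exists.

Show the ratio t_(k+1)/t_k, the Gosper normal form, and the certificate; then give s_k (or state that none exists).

no hypergeometric antidifference exists

Ratio r(k) = k + 4.
Factor: A=k + 4; B=1; C=1.
Key eq: (k + 4)·f(k+1) = (1)·f(k) + (1).
From deg A=1, deg B=0, deg C=0: d=-1.
Negative degree bound (-1): no f exists, t_k not Gosper-summable.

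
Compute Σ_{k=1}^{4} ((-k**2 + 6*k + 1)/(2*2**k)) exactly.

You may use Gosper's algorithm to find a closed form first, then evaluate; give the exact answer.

Σ = 113/32

r(k) = (k**2 - 4*k - 6)/(2*(k**2 - 6*k - 1)) after simplifying.
Take A(k)=1/2, B(k)=1, C(k)=k**2 - 6*k - 1.
Key eq: (1/2)·f(k+1) = (1)·f(k) + (k**2 - 6*k - 1).
Bound: deg f ≤ 2.
Solve for f: f(k) = -2*(k**2 - 4*k - 4) (degree 2 ≤ 2).
R(k) = B(k−1)·f(k)/C(k) = -2*(k**2 - 4*k - 4)/(k**2 - 6*k - 1); s_k = R·t_k = (k**2 - 4*k - 4)/2**k.
Verify: (-k**2 + 6*k + 1)/(2*2**k) matches t_k.
Telescoping: Σ = s_(5) − s_(1) = 1/32 − (-7/2) = 113/32.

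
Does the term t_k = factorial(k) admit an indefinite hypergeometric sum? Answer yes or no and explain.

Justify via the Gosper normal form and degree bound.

r(k) = k + 1 after simplifying.
A = k + 1, B = 1, C = 1.
Set up (k + 1)·f(k+1) − (1)·f(k) − (1) = 0.
From deg A=1, deg B=0, deg C=0: d=-1.
Negative degree bound (-1): no f exists, t_k not Gosper-summable.

No — key equation has no polynomial f.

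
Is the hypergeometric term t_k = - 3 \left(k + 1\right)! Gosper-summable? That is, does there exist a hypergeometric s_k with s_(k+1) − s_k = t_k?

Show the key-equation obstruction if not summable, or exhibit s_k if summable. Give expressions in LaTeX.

Ratio r(k) = k + 2.
Gosper form: A/B · C(k+1)/C(k) with A=k + 2, B=1, C=1.
Solve (k + 2)·f(k+1) − (1)·f(k) = 1.
From deg A=1, deg B=0, deg C=0: d=-1.
d = -1 < 0 ⇒ no nonzero polynomial f; not summable.

No — t_k has no hypergeometric antidifference.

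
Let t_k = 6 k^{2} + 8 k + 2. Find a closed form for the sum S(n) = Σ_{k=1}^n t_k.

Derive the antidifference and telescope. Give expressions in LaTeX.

S(n) = n \left(2 n^{2} + 7 n + 7\right)

t_(k+1)/t_k = (3*k**2 + 10*k + 8)/(3*k**2 + 4*k + 1).
Normal form (A,B,C) = (1, 1, k**2 + 4*k/3 + 1/3).
Need (1)·f(k+1) − (1)·f(k) = k**2 + 4*k/3 + 1/3.
deg f ≤ 3 (via 0,0,2).
Solving with deg f ≤ 3: f(k) = k*(k + 1)*(2*k - 1)/6.
Then R = B(k−1)f/C = k*(2*k - 1)/(2*(3*k + 1)), so s_k = R(k)·t_k = k*(2*k**2 + k - 1).
Δs = 6*k**2 + 8*k + 2, as required.
s_(n+1) = 2*n**3 + 7*n**2 + 7*n + 2 and s_(1) = 2, so S(n) = n*(2*n**2 + 7*n + 7).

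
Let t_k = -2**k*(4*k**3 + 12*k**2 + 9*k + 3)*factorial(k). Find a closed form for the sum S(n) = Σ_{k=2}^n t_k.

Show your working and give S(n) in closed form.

S(n) = -4*2**n*n**3*factorial(n) - 14*2**n*n**2*factorial(n) - 10*2**n*n*factorial(n) + 56

Ratio r(k) = 2*(4*k**4 + 28*k**3 + 69*k**2 + 73*k + 28)/(4*k**3 + 12*k**2 + 9*k + 3).
Take A(k)=2*k + 2, B(k)=1, C(k)=k**3 + 3*k**2 + 9*k/4 + 3/4.
Solve (2*k + 2)·f(k+1) − (1)·f(k) = k**3 + 3*k**2 + 9*k/4 + 3/4.
Degrees (1,0,3) ⇒ d ≤ 2.
Solving with deg f ≤ 2: f(k) = (k - 1)*(2*k + 3)/4.
R(k) = B(k−1)·f(k)/C(k) = (k - 1)*(2*k + 3)/(4*k**3 + 12*k**2 + 9*k + 3); s_k = R·t_k = -2**k*(k - 1)*(2*k + 3)*factorial(k).
Δs = -2**k*(4*k**3 + 12*k**2 + 9*k + 3)*factorial(k), as required.
s_(n+1) = -2**(n + 1)*n*(2*n + 5)*factorial(n + 1) and s_(2) = -56, so S(n) = -4*2**n*n**3*factorial(n) - 14*2**n*n**2*factorial(n) - 10*2**n*n*factorial(n) + 56.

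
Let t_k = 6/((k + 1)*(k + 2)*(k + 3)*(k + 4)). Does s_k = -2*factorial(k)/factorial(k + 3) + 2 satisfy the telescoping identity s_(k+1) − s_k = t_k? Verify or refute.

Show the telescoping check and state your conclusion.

valid (s_(k+1) − s_k reduces to t_k)

s_(k+1) = -2*factorial(k + 1)/factorial(k + 4) + 2
s_(k+1) − s_k = 6/((k + 1)*(k + 2)*(k + 3)*(k + 4))
(s_(k+1) − s_k) − t_k = 0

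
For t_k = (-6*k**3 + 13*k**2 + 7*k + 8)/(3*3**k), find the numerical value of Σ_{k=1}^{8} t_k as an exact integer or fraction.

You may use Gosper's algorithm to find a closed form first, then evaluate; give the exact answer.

t_(k+1)/t_k = (6*k**3 + 5*k**2 - 15*k - 22)/(3*(6*k**3 - 13*k**2 - 7*k - 8)).
Gosper form: A/B · C(k+1)/C(k) with A=1/3, B=1, C=k**3 - 13*k**2/6 - 7*k/6 - 4/3.
Solve (1/3)·f(k+1) − (1)·f(k) = k**3 - 13*k**2/6 - 7*k/6 - 4/3.
d = 3 from the (0,0,3) case.
Match coefficients ⇒ f(k) = -(3*k**3 - 2*k**2 - k - 4)/2.
R(k) = B(k−1)·f(k)/C(k) = -3*(3*k**3 - 2*k**2 - k - 4)/(6*k**3 - 13*k**2 - 7*k - 8); s_k = R·t_k = (3*k**3 - 2*k**2 - k - 4)/3**k.
s_(k+1) − s_k = (-6*k**3 + 13*k**2 + 7*k + 8)/(3*3**k) = t_k.
Sum = s_(9) − s_(1); s_(9) = 2012/19683, s_(1) = -4/3 ⇒ 28256/19683.

Σ = 28256/19683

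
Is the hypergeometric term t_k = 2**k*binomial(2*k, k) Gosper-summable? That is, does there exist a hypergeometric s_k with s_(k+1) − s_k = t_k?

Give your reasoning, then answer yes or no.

Step 1: r(k) = 4*(2*k + 1)/(k + 1).
So A=8*k + 4 and B=k + 1, with C=1.
Need (8*k + 4)·f(k+1) − (k)·f(k) = 1.
From deg A=1, deg B=1, deg C=0: d=-1.
d = -1 < 0 ⇒ no nonzero polynomial f; not summable.

No; the degree bound rules out any f.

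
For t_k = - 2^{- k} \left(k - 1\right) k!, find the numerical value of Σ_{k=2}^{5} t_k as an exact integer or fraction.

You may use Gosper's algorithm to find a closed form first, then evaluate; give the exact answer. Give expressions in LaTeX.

Σ = -43/2

The ratio is k*(k + 1)/(2*(k - 1)).
Normal form (A,B,C) = (k/2 + 1/2, 1, k - 1).
Need (k/2 + 1/2)·f(k+1) − (1)·f(k) = k - 1.
Bound: deg f ≤ 0.
Coefficient equations give f(k) = 2.
R(k) = B(k−1)·f(k)/C(k) = 2/(k - 1); s_k = R·t_k = -2**(1 - k)*factorial(k).
Δs = -(k - 1)*factorial(k)/2**k, as required.
Sum = s_(6) − s_(2); s_(6) = -45/2, s_(2) = -1 ⇒ -43/2.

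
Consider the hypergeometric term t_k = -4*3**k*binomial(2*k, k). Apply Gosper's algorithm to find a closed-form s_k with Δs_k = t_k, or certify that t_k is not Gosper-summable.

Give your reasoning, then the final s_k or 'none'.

r(k) = 6*(2*k + 1)/(k + 1) after simplifying.
A = 12*k + 6, B = k + 1, C = 1.
f must satisfy (12*k + 6)·f(k+1) − (k)·f(k) = 1.
d = -1 from the (1,1,0) case.
deg f ≤ -1 is impossible — no certificate.

not Gosper-summable; s_k does not exist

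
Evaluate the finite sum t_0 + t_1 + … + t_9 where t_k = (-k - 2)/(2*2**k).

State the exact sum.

Σ = -3059/1024

Compute t_(k+1)/t_k: get (k + 3)/(2*(k + 2)).
Factor: A=1/2; B=1; C=k + 2.
Need (1/2)·f(k+1) − (1)·f(k) = k + 2.
Degrees (0,0,1) ⇒ d ≤ 1.
A polynomial solution: f(k) = -2*(k + 3).
R(k) = B(k−1)·f(k)/C(k) = -2*(k + 3)/(k + 2); s_k = R·t_k = (k + 3)/2**k.
s_(k+1) − s_k = (-k - 2)/(2*2**k) = t_k.
Evaluate s at k=10 and k=0: 13/1024 and 3; difference -3059/1024.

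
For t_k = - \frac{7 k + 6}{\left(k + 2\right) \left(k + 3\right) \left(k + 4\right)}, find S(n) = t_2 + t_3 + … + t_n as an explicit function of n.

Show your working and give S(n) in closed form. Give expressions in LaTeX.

S(n) = \frac{- 6 n^{2} - 7 n + 13}{5 \left(n^{2} + 7 n + 12\right)}

t_(k+1)/t_k = (k + 2)*(7*k + 13)/((k + 5)*(7*k + 6)).
Take A(k)=k + 2, B(k)=k + 5, C(k)=k + 6/7.
Solve (k + 2)·f(k+1) − (k + 4)·f(k) = k + 6/7.
d = 2 from the (1,1,1) case.
Solving with deg f ≤ 2: f(k) = k*(5*k + 4)/21.
Certificate R = B(k−1)f/C = k*(k + 4)*(5*k + 4)/(3*(7*k + 6)) gives s_k = k*(-5*k - 4)/(3*(k + 2)*(k + 3)).
Verify: (-7*k - 6)/(k**3 + 9*k**2 + 26*k + 24) matches t_k.
s_(n+1) = (-5*n**2 - 14*n - 9)/(3*(n**2 + 7*n + 12)) and s_(2) = -7/15, so S(n) = (-6*n**2 - 7*n + 13)/(5*(n**2 + 7*n + 12)).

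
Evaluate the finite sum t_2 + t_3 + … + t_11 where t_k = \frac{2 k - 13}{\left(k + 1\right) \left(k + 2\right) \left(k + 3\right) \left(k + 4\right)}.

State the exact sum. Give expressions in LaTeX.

r(k) = (k + 1)*(2*k - 11)/((k + 5)*(2*k - 13)) after simplifying.
Gosper form: A/B · C(k+1)/C(k) with A=k + 1, B=k + 5, C=k - 13/2.
Key eq: (k + 1)·f(k+1) = (k + 4)·f(k) + (k - 13/2).
deg f ≤ 3 (via 1,1,1).
Solving with deg f ≤ 3: f(k) = -k*(2*k**2 + 12*k + 25)/6.
Then R = B(k−1)f/C = -k*(k + 4)*(2*k**2 + 12*k + 25)/(3*(2*k - 13)), so s_k = R(k)·t_k = k*(-2*k**2 - 12*k - 25)/(3*(k + 1)*(k + 2)*(k + 3)).
Verify: (2*k - 13)/(k**4 + 10*k**3 + 35*k**2 + 50*k + 24) matches t_k.
Sum = s_(12) − s_(2); s_(12) = -914/1365, s_(2) = -19/30 ⇒ -33/910.

Σ = -33/910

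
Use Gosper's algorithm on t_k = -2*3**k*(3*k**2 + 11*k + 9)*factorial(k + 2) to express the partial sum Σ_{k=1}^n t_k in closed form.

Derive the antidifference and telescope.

S(n) = -6*3**n*n*factorial(n + 3) - 6*3**n*factorial(n + 3) + 36

r(k) = 3*(3*k**3 + 26*k**2 + 74*k + 69)/(3*k**2 + 11*k + 9) after simplifying.
Gosper form: A/B · C(k+1)/C(k) with A=3*k + 9, B=1, C=k**2 + 11*k/3 + 3.
Key eq: (3*k + 9)·f(k+1) = (1)·f(k) + (k**2 + 11*k/3 + 3).
d = 1 from the (1,0,2) case.
Match coefficients ⇒ f(k) = k/3.
R(k) = B(k−1)·f(k)/C(k) = k/(3*k**2 + 11*k + 9); s_k = R·t_k = -2*3**k*k*factorial(k + 2).
Verify: -2*3**k*(3*k**2 + 11*k + 9)*factorial(k + 2) matches t_k.
Σ_(k=1)^n t_k = s_(n+1) − s_(1) = (-6*3**n*(n + 1)*factorial(n + 3)) − (-36), i.e. -6*3**n*n*factorial(n + 3) - 6*3**n*factorial(n + 3) + 36.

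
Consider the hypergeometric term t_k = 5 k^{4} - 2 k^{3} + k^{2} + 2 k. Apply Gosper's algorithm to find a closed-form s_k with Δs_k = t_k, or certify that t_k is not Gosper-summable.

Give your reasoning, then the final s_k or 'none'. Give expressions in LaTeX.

s_k = k^{5} - 3 k^{4} + 3 k^{3} - k

Ratio r(k) = (5*k**4 + 18*k**3 + 25*k**2 + 18*k + 6)/(k*(5*k**3 - 2*k**2 + k + 2)).
Take A(k)=1, B(k)=1, C(k)=k**4 - 2*k**3/5 + k**2/5 + 2*k/5.
Key eq: (1)·f(k+1) = (1)·f(k) + (k**4 - 2*k**3/5 + k**2/5 + 2*k/5).
From deg A=0, deg B=0, deg C=4: d=5.
Solve for f: f(k) = k*(k - 1)*(k**3 - 2*k**2 + k + 1)/5 (degree 5 ≤ 5).
Then R = B(k−1)f/C = (k - 1)*(k**3 - 2*k**2 + k + 1)/(5*k**3 - 2*k**2 + k + 2), so s_k = R(k)·t_k = k**5 - 3*k**4 + 3*k**3 - k.
Check: Δs_k = k*(5*k**3 - 2*k**2 + k + 2). ✓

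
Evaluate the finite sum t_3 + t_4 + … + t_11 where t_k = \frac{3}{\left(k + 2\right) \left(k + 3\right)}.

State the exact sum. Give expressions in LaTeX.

Σ = 27/70

Compute t_(k+1)/t_k: get (k + 2)/(k + 4).
Gosper form: A/B · C(k+1)/C(k) with A=k + 2, B=k + 4, C=1.
Set up (k + 2)·f(k+1) − (k + 3)·f(k) − (1) = 0.
Degrees (1,1,0) ⇒ d ≤ 1.
Match coefficients ⇒ f(k) = k/2.
Get s_k = R·t_k = 3*k/(2*(k + 2)) with R(k) = B(k−1)f(k)/C(k) = k*(k + 3)/2.
Δs = 3/(k**2 + 5*k + 6), as required.
Evaluate s at k=12 and k=3: 9/7 and 9/10; difference 27/70.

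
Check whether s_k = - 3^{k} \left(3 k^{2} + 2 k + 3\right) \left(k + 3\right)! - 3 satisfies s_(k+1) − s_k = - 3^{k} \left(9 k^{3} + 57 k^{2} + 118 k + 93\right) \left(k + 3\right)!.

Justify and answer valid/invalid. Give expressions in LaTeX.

s_(k+1) = -3**(k + 1)*(2*k + 3*(k + 1)**2 + 5)*factorial(k + 4) - 3
s_(k+1) − s_k = -3**k*(9*k**3 + 57*k**2 + 118*k + 93)*factorial(k + 3)
(s_(k+1) − s_k) − t_k = 0

Valid: the claim telescopes to t_k.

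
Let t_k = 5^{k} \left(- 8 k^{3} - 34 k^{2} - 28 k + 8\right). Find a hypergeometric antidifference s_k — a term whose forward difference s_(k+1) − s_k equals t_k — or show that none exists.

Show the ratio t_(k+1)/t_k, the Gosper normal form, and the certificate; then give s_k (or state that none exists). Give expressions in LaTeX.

s_k = 5^{k} \left(- 2 k^{3} - k^{2} + 3 k + 2\right)

r(k) = 5*(4*k**3 + 29*k**2 + 60*k + 31)/(4*k**3 + 17*k**2 + 14*k - 4) after simplifying.
So A=5 and B=1, with C=k**3 + 17*k**2/4 + 7*k/2 - 1.
f must satisfy (5)·f(k+1) − (1)·f(k) = k**3 + 17*k**2/4 + 7*k/2 - 1.
Degrees (0,0,3) ⇒ d ≤ 3.
Solve for f: f(k) = (k + 1)*(2*k**2 - k - 2)/8 (degree 3 ≤ 3).
Get s_k = R·t_k = 5**k*(-2*k**3 - k**2 + 3*k + 2) with R(k) = B(k−1)f(k)/C(k) = (k + 1)*(2*k**2 - k - 2)/(2*(4*k**3 + 17*k**2 + 14*k - 4)).
s_(k+1) − s_k = 5**k*(-8*k**3 - 34*k**2 - 28*k + 8) = t_k.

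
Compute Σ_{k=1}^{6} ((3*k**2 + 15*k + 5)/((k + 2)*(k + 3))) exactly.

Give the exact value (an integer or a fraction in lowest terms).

Step 1: r(k) = (k + 2)*(15*k + 3*(k + 1)**2 + 20)/((k + 4)*(3*k**2 + 15*k + 5)).
Factor: A=k + 2; B=k + 4; C=k**2 + 5*k + 5/3.
Need (k + 2)·f(k+1) − (k + 3)·f(k) = k**2 + 5*k + 5/3.
Degrees (1,1,2) ⇒ d ≤ 2.
Match coefficients ⇒ f(k) = k*(6*k - 1)/6.
Get s_k = R·t_k = k*(6*k - 1)/(2*(k + 2)) with R(k) = B(k−1)f(k)/C(k) = k*(k + 3)*(6*k - 1)/(2*(3*k**2 + 15*k + 5)).
Verify: (3*k**2 + 15*k + 5)/(k**2 + 5*k + 6) matches t_k.
Evaluate s at k=7 and k=1: 287/18 and 5/6; difference 136/9.

Σ = 136/9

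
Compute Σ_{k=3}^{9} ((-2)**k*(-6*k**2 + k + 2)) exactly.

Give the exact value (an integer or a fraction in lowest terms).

t_(k+1)/t_k = 2*(-k + 6*(k + 1)**2 - 3)/(-6*k**2 + k + 2).
So A=-2 and B=1, with C=k**2 - k/6 - 1/3.
Set up (-2)·f(k+1) − (1)·f(k) − (k**2 - k/6 - 1/3) = 0.
d = 2 from the (0,0,2) case.
A polynomial solution: f(k) = -k*(2*k - 3)/6.
So s_k = (B(k−1)f/C)·t_k = (-k*(2*k - 3)/((2*k + 1)*(3*k - 2)))·t_k = (-2)**k*k*(2*k - 3).
Δs = (-2)**k*(-6*k**2 + k + 2), as required.
Σ_(k=3)^(9) t_k = s_(10) − s_(3) = 174080 − (-72) = 174152.

Σ = 174152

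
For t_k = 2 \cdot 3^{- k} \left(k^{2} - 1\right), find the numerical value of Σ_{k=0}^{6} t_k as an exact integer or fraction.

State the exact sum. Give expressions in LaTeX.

Step 1: r(k) = k*(k + 2)/(3*(k**2 - 1)).
Factor: A=1/3; B=1; C=k**2 - 1.
Key eq: (1/3)·f(k+1) = (1)·f(k) + (k**2 - 1).
Degrees (0,0,2) ⇒ d ≤ 2.
Solve for f: f(k) = -3*k*(k + 1)/2 (degree 2 ≤ 2).
Certificate R = B(k−1)f/C = -3*k/(2*(k - 1)) gives s_k = 3**(1 - k)*k*(-k - 1).
Check: Δs_k = 2*(k**2 - 1)/3**k. ✓
Sum = s_(7) − s_(0); s_(7) = -56/729, s_(0) = 0 ⇒ -56/729.

Σ = -56/729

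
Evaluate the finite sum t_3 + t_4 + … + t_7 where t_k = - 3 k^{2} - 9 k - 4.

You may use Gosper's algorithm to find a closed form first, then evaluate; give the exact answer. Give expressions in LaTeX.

t_(k+1)/t_k = (3*k**2 + 15*k + 16)/(3*k**2 + 9*k + 4).
Take A(k)=1, B(k)=1, C(k)=k**2 + 3*k + 4/3.
Set up (1)·f(k+1) − (1)·f(k) − (k**2 + 3*k + 4/3) = 0.
From deg A=0, deg B=0, deg C=2: d=3.
Match coefficients ⇒ f(k) = k**2*(k + 3)/3.
So s_k = (B(k−1)f/C)·t_k = (k**2*(k + 3)/(3*k**2 + 9*k + 4))·t_k = k**2*(-k - 3).
Verify: -3*k**2 - 9*k - 4 matches t_k.
Telescoping: Σ = s_(8) − s_(3) = -704 − (-54) = -650.

Σ = -650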